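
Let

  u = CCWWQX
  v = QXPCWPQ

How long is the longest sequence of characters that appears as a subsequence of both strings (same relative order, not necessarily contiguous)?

3

Let dp[i][j] be the LCS length of the first i characters of u and the first j characters of v. dp[i][j] = dp[i-1][j-1]+1 when the i-th and j-th characters match, else max(dp[i-1][j], dp[i][j-1]).
    ·  Q  X  P  C  W  P  Q
 ·  0  0  0  0  0  0  0  0
 C  0  0  0  0  1  1  1  1
 C  0  0  0  0  1  1  1  1
 W  0  0  0  0  1  2  2  2
 W  0  0  0  0  1  2  2  2
 Q  0  1  1  1  1  2  2  3
 X  0  1  2  2  2  2  2  3
dp[6][7] = 3. One LCS (by backtracking along matches): CWQ.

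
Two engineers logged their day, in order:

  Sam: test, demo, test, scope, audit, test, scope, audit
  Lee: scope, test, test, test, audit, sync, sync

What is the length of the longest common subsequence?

4

Pick test at Sam[1]=Lee[2]; then test at Sam[3]=Lee[3]; then test at Sam[6]=Lee[4]; then audit at Sam[8]=Lee[5]; all 4 tasks appear in both, in order. dp[8][7] = 4 confirms this is the maximum.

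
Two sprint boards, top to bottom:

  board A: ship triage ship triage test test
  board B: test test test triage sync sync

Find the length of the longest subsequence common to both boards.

2

Match test [5,2], then test [6,3] — 2 tasks in the same relative order in both, and the DP table's final entry dp[6][6] is also 2, so no common subsequence is longer.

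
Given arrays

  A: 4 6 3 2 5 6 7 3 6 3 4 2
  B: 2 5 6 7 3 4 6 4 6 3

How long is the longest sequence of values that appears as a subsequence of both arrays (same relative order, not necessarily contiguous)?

Let dp[i][j] be the LCS length of the first i values of A and the first j values of B. dp[i][j] = dp[i-1][j-1]+1 when the i-th and j-th values match, else max(dp[i-1][j], dp[i][j-1]).
    ·  2  5  6  7  3  4  6  4  6  3
 ·  0  0  0  0  0  0  0  0  0  0  0
 4  0  0  0  0  0  0  1  1  1  1  1
 6  0  0  0  1  1  1  1  2  2  2  2
 3  0  0  0  1  1  2  2  2  2  2  3
 2  0  1  1  1  1  2  2  2  2  2  3
 5  0  1  2  2  2  2  2  2  2  2  3
 6  0  1  2  3  3  3  3  3  3  3  3
 7  0  1  2  3  4  4  4  4  4  4  4
 3  0  1  2  3  4  5  5  5  5  5  5
 6  0  1  2  3  4  5  5  6  6  6  6
 3  0  1  2  3  4  5  5  6  6  6  7
 4  0  1  2  3  4  5  6  6  7  7  7
 2  0  1  2  3  4  5  6  6  7  7  7
dp[12][10] = 7. One LCS (by backtracking along matches): 2, 5, 6, 7, 3, 6, 3.

7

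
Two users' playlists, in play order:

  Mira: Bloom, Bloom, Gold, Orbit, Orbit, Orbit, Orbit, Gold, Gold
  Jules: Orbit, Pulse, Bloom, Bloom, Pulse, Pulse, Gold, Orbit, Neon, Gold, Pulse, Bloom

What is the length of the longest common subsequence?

Pick Bloom at Mira[1]=Jules[3]; then Bloom at Mira[2]=Jules[4]; then Gold at Mira[3]=Jules[7]; then Orbit at Mira[4]=Jules[8]; then Gold at Mira[8]=Jules[10]; all 5 songs appear in both, in order. Since dp[9][12] = 5, nothing longer is possible.

5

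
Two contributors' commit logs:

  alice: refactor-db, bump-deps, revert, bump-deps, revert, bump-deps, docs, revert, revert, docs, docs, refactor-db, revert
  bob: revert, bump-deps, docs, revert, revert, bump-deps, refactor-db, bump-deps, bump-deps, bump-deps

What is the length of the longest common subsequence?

6

One common subsequence of length 6: revert at alice[5]=bob[1], then bump-deps at alice[6]=bob[2], then docs at alice[7]=bob[3], then revert at alice[8]=bob[4], then revert at alice[9]=bob[5], then refactor-db at alice[12]=bob[7]. The LCS DP gives dp[13][10] = 6, so this is optimal.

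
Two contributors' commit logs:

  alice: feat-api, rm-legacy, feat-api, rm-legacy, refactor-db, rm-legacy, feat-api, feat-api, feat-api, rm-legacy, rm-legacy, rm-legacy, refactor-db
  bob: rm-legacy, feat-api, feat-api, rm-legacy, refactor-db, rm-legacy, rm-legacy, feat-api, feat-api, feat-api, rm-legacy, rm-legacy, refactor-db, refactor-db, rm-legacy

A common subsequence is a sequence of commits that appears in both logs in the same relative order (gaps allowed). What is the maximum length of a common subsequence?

Pick feat-api at alice[1]=bob[2], then feat-api at alice[3]=bob[3], then rm-legacy at alice[4]=bob[4], then refactor-db at alice[5]=bob[5], then rm-legacy at alice[6]=bob[7], then feat-api at alice[7]=bob[8], then feat-api at alice[8]=bob[9], then feat-api at alice[9]=bob[10], then rm-legacy at alice[10]=bob[11], then rm-legacy at alice[11]=bob[12], then rm-legacy at alice[12]=bob[15]; all 11 commits appear in both, in order. Since dp[13][15] = 11, nothing longer is possible.

11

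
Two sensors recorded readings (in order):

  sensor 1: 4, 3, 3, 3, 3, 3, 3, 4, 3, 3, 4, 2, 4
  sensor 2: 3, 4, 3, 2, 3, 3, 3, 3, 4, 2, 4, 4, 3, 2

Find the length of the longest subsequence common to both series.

9

One common subsequence of length 9: 4 (sensor 1 #1, sensor 2 #2) → 3 (sensor 1 #2, sensor 2 #3) → 3 (sensor 1 #3, sensor 2 #5) → 3 (sensor 1 #4, sensor 2 #6) → 3 (sensor 1 #5, sensor 2 #7) → 3 (sensor 1 #6, sensor 2 #8) → 4 (sensor 1 #8, sensor 2 #12) → 3 (sensor 1 #10, sensor 2 #13) → 2 (sensor 1 #12, sensor 2 #14), and the DP table's final entry dp[13][14] is also 9, so no common subsequence is longer.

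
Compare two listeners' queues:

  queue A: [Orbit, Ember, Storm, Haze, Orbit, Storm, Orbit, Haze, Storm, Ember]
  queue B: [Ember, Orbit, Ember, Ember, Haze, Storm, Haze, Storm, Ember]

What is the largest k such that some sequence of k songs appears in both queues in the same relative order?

7

Taking Orbit at queue A[1]=queue B[2], Ember at queue A[2]=queue B[4], Haze at queue A[4]=queue B[5], Storm at queue A[6]=queue B[6], Haze at queue A[8]=queue B[7], Storm at queue A[9]=queue B[8], Ember at queue A[10]=queue B[9] gives a common subsequence of length 7. The LCS DP gives dp[10][9] = 7, so this is optimal.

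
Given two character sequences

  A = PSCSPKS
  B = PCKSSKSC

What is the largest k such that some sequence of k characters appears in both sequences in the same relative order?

5

Let dp[i][j] be the LCS length of the first i characters of A and the first j characters of B. dp[i][j] = dp[i-1][j-1]+1 when the i-th and j-th characters match, else max(dp[i-1][j], dp[i][j-1]).
    ·  P  C  K  S  S  K  S  C
 ·  0  0  0  0  0  0  0  0  0
 P  0  1  1  1  1  1  1  1  1
 S  0  1  1  1  2  2  2  2  2
 C  0  1  2  2  2  2  2  2  3
 S  0  1  2  2  3  3  3  3  3
 P  0  1  2  2  3  3  3  3  3
 K  0  1  2  3  3  3  4  4  4
 S  0  1  2  3  4  4  4  5  5
dp[7][8] = 5. One LCS (by backtracking along matches): PSSKS.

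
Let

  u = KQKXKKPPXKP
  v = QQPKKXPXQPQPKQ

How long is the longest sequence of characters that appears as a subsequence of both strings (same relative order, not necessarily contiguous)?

6

Pick K (u #1, v #4) → K (u #3, v #5) → X (u #4, v #8) → P (u #7, v #10) → P (u #8, v #12) → K (u #10, v #13); all 6 characters appear in both, in order. dp[11][14] = 6 confirms this is the maximum.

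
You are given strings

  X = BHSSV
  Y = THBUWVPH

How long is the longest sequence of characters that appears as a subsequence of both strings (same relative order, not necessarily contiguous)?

Taking B (X #1, Y #3); then H (X #2, Y #8) gives a common subsequence of length 2, and the DP table's final entry dp[5][8] is also 2, so no common subsequence is longer.

2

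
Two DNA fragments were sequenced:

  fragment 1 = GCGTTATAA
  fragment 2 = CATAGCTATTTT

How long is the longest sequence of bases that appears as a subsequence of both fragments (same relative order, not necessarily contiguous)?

5

Match G at fragment 1[1]=fragment 2[5], then C at fragment 1[2]=fragment 2[6], then T at fragment 1[4]=fragment 2[10], then T at fragment 1[5]=fragment 2[11], then T at fragment 1[7]=fragment 2[12] — 5 bases in the same relative order in both, and the DP table's final entry dp[9][12] is also 5, so no common subsequence is longer.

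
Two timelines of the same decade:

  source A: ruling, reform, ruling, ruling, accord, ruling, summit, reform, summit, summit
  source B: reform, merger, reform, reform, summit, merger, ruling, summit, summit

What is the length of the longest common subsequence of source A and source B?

4

Taking reform [2,4] → ruling [6,7] → summit [9,8] → summit [10,9] gives a common subsequence of length 4. dp[10][9] = 4 confirms this is the maximum.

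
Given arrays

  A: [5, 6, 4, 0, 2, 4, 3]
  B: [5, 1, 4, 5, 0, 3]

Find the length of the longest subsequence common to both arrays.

4

One common subsequence of length 4: 5 at A[1]=B[1], 4 at A[3]=B[3], 0 at A[4]=B[5], 3 at A[7]=B[6], and the DP table's final entry dp[7][6] is also 4, so no common subsequence is longer.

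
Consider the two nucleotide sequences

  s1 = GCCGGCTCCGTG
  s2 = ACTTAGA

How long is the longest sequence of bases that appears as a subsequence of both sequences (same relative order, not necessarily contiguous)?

4

Taking C at s1[6]=s2[2]; then T at s1[7]=s2[3]; then T at s1[11]=s2[4]; then G at s1[12]=s2[6] gives a common subsequence of length 4, and the DP table's final entry dp[12][7] is also 4, so no common subsequence is longer.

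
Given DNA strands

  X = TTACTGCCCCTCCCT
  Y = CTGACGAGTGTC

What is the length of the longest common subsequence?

Taking T (X #1, Y #2), A (X #3, Y #4), C (X #4, Y #5), T (X #5, Y #9), G (X #6, Y #10), T (X #11, Y #11), C (X #14, Y #12) gives a common subsequence of length 7. The LCS DP gives dp[15][12] = 7, so this is optimal.

7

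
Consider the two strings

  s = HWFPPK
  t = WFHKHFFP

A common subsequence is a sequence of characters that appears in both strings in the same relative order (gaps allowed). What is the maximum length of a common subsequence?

3

Pick H (s #1, t #5), then F (s #3, t #7), then P (s #5, t #8); all 3 characters appear in both, in order. The LCS DP gives dp[6][8] = 3, so this is optimal.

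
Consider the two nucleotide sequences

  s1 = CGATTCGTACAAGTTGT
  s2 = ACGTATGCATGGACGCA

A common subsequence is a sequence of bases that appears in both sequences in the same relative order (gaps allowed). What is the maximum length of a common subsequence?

Pick C (s1 #1, s2 #2) → G (s1 #2, s2 #3) → A (s1 #3, s2 #5) → T (s1 #4, s2 #6) → T (s1 #5, s2 #10) → C (s1 #6, s2 #14) → G (s1 #7, s2 #15) → C (s1 #10, s2 #16) → A (s1 #12, s2 #17); all 9 bases appear in both, in order. dp[17][17] = 9 confirms this is the maximum.

9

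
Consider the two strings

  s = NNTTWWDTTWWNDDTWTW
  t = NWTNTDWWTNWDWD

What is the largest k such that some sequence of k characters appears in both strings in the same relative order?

9

Pick N at s[1]=t[1] → N at s[2]=t[4] → T at s[3]=t[5] → W at s[5]=t[7] → W at s[6]=t[8] → T at s[8]=t[9] → W at s[10]=t[11] → W at s[11]=t[13] → D at s[14]=t[14]; all 9 characters appear in both, in order. Since dp[18][14] = 9, nothing longer is possible.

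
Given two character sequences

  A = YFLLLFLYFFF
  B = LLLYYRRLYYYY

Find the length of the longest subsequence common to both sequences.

5

Match L (A #3, B #1), L (A #4, B #2), L (A #5, B #3), L (A #7, B #8), Y (A #8, B #12) — 5 characters in the same relative order in both. The LCS DP gives dp[11][12] = 5, so this is optimal.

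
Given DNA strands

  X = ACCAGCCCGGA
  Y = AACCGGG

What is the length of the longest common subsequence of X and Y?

Match A at X[1]=Y[2], then C at X[2]=Y[3], then C at X[3]=Y[4], then G at X[5]=Y[5], then G at X[9]=Y[6], then G at X[10]=Y[7] — 6 bases in the same relative order in both, and the DP table's final entry dp[11][7] is also 6, so no common subsequence is longer.

6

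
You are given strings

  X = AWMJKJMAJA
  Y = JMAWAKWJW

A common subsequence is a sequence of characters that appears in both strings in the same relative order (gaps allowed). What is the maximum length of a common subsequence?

4

Let dp[i][j] be the LCS length of the first i characters of X and the first j characters of Y. dp[i][j] = dp[i-1][j-1]+1 when the i-th and j-th characters match, else max(dp[i-1][j], dp[i][j-1]).
    ·  J  M  A  W  A  K  W  J  W
 ·  0  0  0  0  0  0  0  0  0  0
 A  0  0  0  1  1  1  1  1  1  1
 W  0  0  0  1  2  2  2  2  2  2
 M  0  0  1  1  2  2  2  2  2  2
 J  0  1  1  1  2  2  2  2  3  3
 K  0  1  1  1  2  2  3  3  3  3
 J  0  1  1  1  2  2  3  3  4  4
 M  0  1  2  2  2  2  3  3  4  4
 A  0  1  2  3  3  3  3  3  4  4
 J  0  1  2  3  3  3  3  3  4  4
 A  0  1  2  3  3  4  4  4  4  4
dp[10][9] = 4. One LCS (by backtracking along matches): AWKJ.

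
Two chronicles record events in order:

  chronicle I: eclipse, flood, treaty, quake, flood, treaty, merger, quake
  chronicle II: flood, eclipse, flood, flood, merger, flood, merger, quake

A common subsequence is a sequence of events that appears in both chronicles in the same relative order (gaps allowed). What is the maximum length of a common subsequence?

Taking eclipse (chronicle I #1, chronicle II #2); then flood (chronicle I #2, chronicle II #4); then flood (chronicle I #5, chronicle II #6); then merger (chronicle I #7, chronicle II #7); then quake (chronicle I #8, chronicle II #8) gives a common subsequence of length 5. dp[8][8] = 5 confirms this is the maximum.

5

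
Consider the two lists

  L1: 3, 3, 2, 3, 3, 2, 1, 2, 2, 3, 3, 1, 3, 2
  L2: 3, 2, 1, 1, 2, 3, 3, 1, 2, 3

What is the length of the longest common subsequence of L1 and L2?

8

Pick 3 at L1[2]=L2[1]; then 2 at L1[3]=L2[2]; then 1 at L1[7]=L2[4]; then 2 at L1[9]=L2[5]; then 3 at L1[10]=L2[6]; then 3 at L1[11]=L2[7]; then 1 at L1[12]=L2[8]; then 3 at L1[13]=L2[10]; all 8 values appear in both, in order. Since dp[14][10] = 8, nothing longer is possible.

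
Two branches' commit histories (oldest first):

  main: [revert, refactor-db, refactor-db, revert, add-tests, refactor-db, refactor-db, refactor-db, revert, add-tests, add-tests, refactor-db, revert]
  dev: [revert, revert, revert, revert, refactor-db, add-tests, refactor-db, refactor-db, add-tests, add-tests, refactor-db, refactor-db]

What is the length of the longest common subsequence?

8

Taking revert at main[1]=dev[4] → refactor-db at main[3]=dev[5] → add-tests at main[5]=dev[6] → refactor-db at main[7]=dev[7] → refactor-db at main[8]=dev[8] → add-tests at main[10]=dev[9] → add-tests at main[11]=dev[10] → refactor-db at main[12]=dev[12] gives a common subsequence of length 8. Since dp[13][12] = 8, nothing longer is possible.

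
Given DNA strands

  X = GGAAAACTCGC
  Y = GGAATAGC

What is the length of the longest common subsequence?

Let dp[i][j] be the LCS length of the first i bases of X and the first j bases of Y. dp[i][j] = dp[i-1][j-1]+1 when the i-th and j-th bases match, else max(dp[i-1][j], dp[i][j-1]).
    ·  G  G  A  A  T  A  G  C
 ·  0  0  0  0  0  0  0  0  0
 G  0  1  1  1  1  1  1  1  1
 G  0  1  2  2  2  2  2  2  2
 A  0  1  2  3  3  3  3  3  3
 A  0  1  2  3  4  4  4  4  4
 A  0  1  2  3  4  4  5  5  5
 A  0  1  2  3  4  4  5  5  5
 C  0  1  2  3  4  4  5  5  6
 T  0  1  2  3  4  5  5  5  6
 C  0  1  2  3  4  5  5  5  6
 G  0  1  2  3  4  5  5  6  6
 C  0  1  2  3  4  5  5  6  7
dp[11][8] = 7. One LCS (by backtracking along matches): GGAAAGC.

7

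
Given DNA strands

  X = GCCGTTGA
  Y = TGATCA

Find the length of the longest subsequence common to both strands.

Match G [1,2], C [3,5], A [8,6] — 3 bases in the same relative order in both. Since dp[8][6] = 3, nothing longer is possible.

3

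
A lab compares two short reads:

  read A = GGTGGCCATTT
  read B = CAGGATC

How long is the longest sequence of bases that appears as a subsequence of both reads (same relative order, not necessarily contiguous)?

4

Taking G (read A #1, read B #3), G (read A #2, read B #4), T (read A #3, read B #6), C (read A #7, read B #7) gives a common subsequence of length 4, and the DP table's final entry dp[11][7] is also 4, so no common subsequence is longer.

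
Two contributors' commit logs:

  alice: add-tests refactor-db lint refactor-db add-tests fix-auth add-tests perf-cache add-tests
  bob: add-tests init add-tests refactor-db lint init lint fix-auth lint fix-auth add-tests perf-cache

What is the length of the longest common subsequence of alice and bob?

6

One common subsequence of length 6: add-tests (alice #1, bob #3) → refactor-db (alice #2, bob #4) → lint (alice #3, bob #9) → fix-auth (alice #6, bob #10) → add-tests (alice #7, bob #11) → perf-cache (alice #8, bob #12), and the DP table's final entry dp[9][12] is also 6, so no common subsequence is longer.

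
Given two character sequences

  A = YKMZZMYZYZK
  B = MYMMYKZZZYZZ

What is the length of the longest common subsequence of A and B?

Let dp[i][j] be the LCS length of the first i characters of A and the first j characters of B. dp[i][j] = dp[i-1][j-1]+1 when the i-th and j-th characters match, else max(dp[i-1][j], dp[i][j-1]).
    ·  M  Y  M  M  Y  K  Z  Z  Z  Y  Z  Z
 ·  0  0  0  0  0  0  0  0  0  0  0  0  0
 Y  0  0  1  1  1  1  1  1  1  1  1  1  1
 K  0  0  1  1  1  1  2  2  2  2  2  2  2
 M  0  1  1  2  2  2  2  2  2  2  2  2  2
 Z  0  1  1  2  2  2  2  3  3  3  3  3  3
 Z  0  1  1  2  2  2  2  3  4  4  4  4  4
 M  0  1  1  2  3  3  3  3  4  4  4  4  4
 Y  0  1  2  2  3  4  4  4  4  4  5  5  5
 Z  0  1  2  2  3  4  4  5  5  5  5  6  6
 Y  0  1  2  2  3  4  4  5  5  5  6  6  6
 Z  0  1  2  2  3  4  4  5  6  6  6  7  7
 K  0  1  2  2  3  4  5  5  6  6  6  7  7
dp[11][12] = 7. One LCS (by backtracking along matches): YKZZYZZ.

7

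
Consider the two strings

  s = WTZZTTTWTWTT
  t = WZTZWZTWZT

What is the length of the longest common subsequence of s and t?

7

Let dp[i][j] be the LCS length of the first i characters of s and the first j characters of t. dp[i][j] = dp[i-1][j-1]+1 when the i-th and j-th characters match, else max(dp[i-1][j], dp[i][j-1]).
    ·  W  Z  T  Z  W  Z  T  W  Z  T
 ·  0  0  0  0  0  0  0  0  0  0  0
 W  0  1  1  1  1  1  1  1  1  1  1
 T  0  1  1  2  2  2  2  2  2  2  2
 Z  0  1  2  2  3  3  3  3  3  3  3
 Z  0  1  2  2  3  3  4  4  4  4  4
 T  0  1  2  3  3  3  4  5  5  5  5
 T  0  1  2  3  3  3  4  5  5  5  6
 T  0  1  2  3  3  3  4  5  5  5  6
 W  0  1  2  3  3  4  4  5  6  6  6
 T  0  1  2  3  3  4  4  5  6  6  7
 W  0  1  2  3  3  4  4  5  6  6  7
 T  0  1  2  3  3  4  4  5  6  6  7
 T  0  1  2  3  3  4  4  5  6  6  7
dp[12][10] = 7. One LCS (by backtracking along matches): WTZZTWT.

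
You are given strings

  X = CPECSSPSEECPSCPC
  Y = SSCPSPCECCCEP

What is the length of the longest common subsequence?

8

One common subsequence of length 8: C at X[1]=Y[3] → P at X[2]=Y[4] → S at X[6]=Y[5] → P at X[7]=Y[6] → E at X[9]=Y[8] → C at X[11]=Y[10] → C at X[14]=Y[11] → P at X[15]=Y[13]. Since dp[16][13] = 8, nothing longer is possible.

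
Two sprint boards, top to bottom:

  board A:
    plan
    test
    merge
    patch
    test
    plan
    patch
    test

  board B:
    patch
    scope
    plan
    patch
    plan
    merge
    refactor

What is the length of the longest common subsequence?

3

Match plan at board A[1]=board B[3] → patch at board A[4]=board B[4] → plan at board A[6]=board B[5] — 3 tasks in the same relative order in both. The LCS DP gives dp[8][7] = 3, so this is optimal.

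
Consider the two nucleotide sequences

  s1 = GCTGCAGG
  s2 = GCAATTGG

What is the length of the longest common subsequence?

Pick G (s1 #1, s2 #1), C (s1 #2, s2 #2), T (s1 #3, s2 #6), G (s1 #7, s2 #7), G (s1 #8, s2 #8); all 5 bases appear in both, in order. The LCS DP gives dp[8][8] = 5, so this is optimal.

5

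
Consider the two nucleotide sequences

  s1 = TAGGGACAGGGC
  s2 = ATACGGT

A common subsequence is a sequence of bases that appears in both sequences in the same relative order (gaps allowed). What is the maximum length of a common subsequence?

5

Pick T (s1 #1, s2 #2); then A (s1 #6, s2 #3); then C (s1 #7, s2 #4); then G (s1 #9, s2 #5); then G (s1 #10, s2 #6); all 5 bases appear in both, in order, and the DP table's final entry dp[12][7] is also 5, so no common subsequence is longer.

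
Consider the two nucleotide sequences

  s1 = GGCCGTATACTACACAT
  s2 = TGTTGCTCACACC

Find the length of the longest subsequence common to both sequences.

9

Taking G [1,2]; then G [2,5]; then C [3,6]; then C [4,8]; then A [9,9]; then C [10,10]; then A [12,11]; then C [13,12]; then C [15,13] gives a common subsequence of length 9. Since dp[17][13] = 9, nothing longer is possible.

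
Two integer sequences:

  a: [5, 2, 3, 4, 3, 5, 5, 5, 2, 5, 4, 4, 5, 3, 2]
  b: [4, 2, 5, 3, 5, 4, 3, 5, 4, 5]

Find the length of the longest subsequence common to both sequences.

7

Let dp[i][j] be the LCS length of the first i values of a and the first j values of b. dp[i][j] = dp[i-1][j-1]+1 when the i-th and j-th values match, else max(dp[i-1][j], dp[i][j-1]).
    ·  4  2  5  3  5  4  3  5  4  5
 ·  0  0  0  0  0  0  0  0  0  0  0
 5  0  0  0  1  1  1  1  1  1  1  1
 2  0  0  1  1  1  1  1  1  1  1  1
 3  0  0  1  1  2  2  2  2  2  2  2
 4  0  1  1  1  2  2  3  3  3  3  3
 3  0  1  1  1  2  2  3  4  4  4  4
 5  0  1  1  2  2  3  3  4  5  5  5
 5  0  1  1  2  2  3  3  4  5  5  6
 5  0  1  1  2  2  3  3  4  5  5  6
 2  0  1  2  2  2  3  3  4  5  5  6
 5  0  1  2  3  3  3  3  4  5  5  6
 4  0  1  2  3  3  3  4  4  5  6  6
 4  0  1  2  3  3  3  4  4  5  6  6
 5  0  1  2  3  3  4  4  4  5  6  7
 3  0  1  2  3  4  4  4  5  5  6  7
 2  0  1  2  3  4  4  4  5  5  6  7
dp[15][10] = 7. One LCS (by backtracking along matches): 5, 3, 4, 3, 5, 4, 5.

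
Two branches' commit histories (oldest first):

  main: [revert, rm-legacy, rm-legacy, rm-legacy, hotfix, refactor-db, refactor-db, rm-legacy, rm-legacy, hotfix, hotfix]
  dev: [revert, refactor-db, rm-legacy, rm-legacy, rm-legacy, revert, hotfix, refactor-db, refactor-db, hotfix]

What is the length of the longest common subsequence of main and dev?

8

Taking revert at main[1]=dev[1] → rm-legacy at main[2]=dev[3] → rm-legacy at main[3]=dev[4] → rm-legacy at main[4]=dev[5] → hotfix at main[5]=dev[7] → refactor-db at main[6]=dev[8] → refactor-db at main[7]=dev[9] → hotfix at main[11]=dev[10] gives a common subsequence of length 8. Since dp[11][10] = 8, nothing longer is possible.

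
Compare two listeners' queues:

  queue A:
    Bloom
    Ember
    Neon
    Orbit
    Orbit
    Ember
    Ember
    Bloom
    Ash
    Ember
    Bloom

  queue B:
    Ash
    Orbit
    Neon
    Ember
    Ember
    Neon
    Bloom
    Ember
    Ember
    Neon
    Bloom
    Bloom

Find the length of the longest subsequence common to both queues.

6

Pick Ember [2,5], then Neon [3,6], then Ember [6,8], then Ember [7,9], then Bloom [8,11], then Bloom [11,12]; all 6 songs appear in both, in order. The LCS DP gives dp[11][12] = 6, so this is optimal.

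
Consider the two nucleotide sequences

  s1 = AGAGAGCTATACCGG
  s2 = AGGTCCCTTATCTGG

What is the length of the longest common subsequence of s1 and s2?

Taking A [1,1], G [2,2], G [4,3], C [7,7], T [8,9], A [9,10], T [10,11], C [12,12], G [14,14], G [15,15] gives a common subsequence of length 10. The LCS DP gives dp[15][15] = 10, so this is optimal.

10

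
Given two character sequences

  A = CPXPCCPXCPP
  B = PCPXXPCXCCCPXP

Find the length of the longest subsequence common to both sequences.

Pick C (A #1, B #2), P (A #2, B #3), X (A #3, B #5), P (A #4, B #6), C (A #5, B #10), C (A #6, B #11), P (A #7, B #12), X (A #8, B #13), P (A #11, B #14); all 9 characters appear in both, in order. dp[11][14] = 9 confirms this is the maximum.

9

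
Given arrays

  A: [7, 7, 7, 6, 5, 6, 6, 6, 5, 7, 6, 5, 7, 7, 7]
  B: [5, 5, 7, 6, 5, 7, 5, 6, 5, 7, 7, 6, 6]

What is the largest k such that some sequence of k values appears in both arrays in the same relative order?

Pick 7 [3,3], 6 [4,4], 5 [5,5], 5 [9,7], 6 [11,8], 5 [12,9], 7 [13,10], 7 [14,11]; all 8 values appear in both, in order. dp[15][13] = 8 confirms this is the maximum.

8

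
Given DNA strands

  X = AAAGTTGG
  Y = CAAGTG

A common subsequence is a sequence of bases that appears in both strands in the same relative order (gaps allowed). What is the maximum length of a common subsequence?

Let dp[i][j] be the LCS length of the first i bases of X and the first j bases of Y. dp[i][j] = dp[i-1][j-1]+1 when the i-th and j-th bases match, else max(dp[i-1][j], dp[i][j-1]).
    ·  C  A  A  G  T  G
 ·  0  0  0  0  0  0  0
 A  0  0  1  1  1  1  1
 A  0  0  1  2  2  2  2
 A  0  0  1  2  2  2  2
 G  0  0  1  2  3  3  3
 T  0  0  1  2  3  4  4
 T  0  0  1  2  3  4  4
 G  0  0  1  2  3  4  5
 G  0  0  1  2  3  4  5
dp[8][6] = 5. One LCS (by backtracking along matches): AAGTG.

5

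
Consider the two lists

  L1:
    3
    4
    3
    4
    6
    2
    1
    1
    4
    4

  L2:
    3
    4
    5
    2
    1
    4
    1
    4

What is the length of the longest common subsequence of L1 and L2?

Let dp[i][j] be the LCS length of the first i values of L1 and the first j values of L2. dp[i][j] = dp[i-1][j-1]+1 when the i-th and j-th values match, else max(dp[i-1][j], dp[i][j-1]).
    ·  3  4  5  2  1  4  1  4
 ·  0  0  0  0  0  0  0  0  0
 3  0  1  1  1  1  1  1  1  1
 4  0  1  2  2  2  2  2  2  2
 3  0  1  2  2  2  2  2  2  2
 4  0  1  2  2  2  2  3  3  3
 6  0  1  2  2  2  2  3  3  3
 2  0  1  2  2  3  3  3  3  3
 1  0  1  2  2  3  4  4  4  4
 1  0  1  2  2  3  4  4  5  5
 4  0  1  2  2  3  4  5  5  6
 4  0  1  2  2  3  4  5  5  6
dp[10][8] = 6. One LCS (by backtracking along matches): 3, 4, 2, 1, 1, 4.

6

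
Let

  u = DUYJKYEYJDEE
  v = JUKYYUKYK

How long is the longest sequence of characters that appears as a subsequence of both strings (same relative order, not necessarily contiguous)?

4

Let dp[i][j] be the LCS length of the first i characters of u and the first j characters of v. dp[i][j] = dp[i-1][j-1]+1 when the i-th and j-th characters match, else max(dp[i-1][j], dp[i][j-1]).
    ·  J  U  K  Y  Y  U  K  Y  K
 ·  0  0  0  0  0  0  0  0  0  0
 D  0  0  0  0  0  0  0  0  0  0
 U  0  0  1  1  1  1  1  1  1  1
 Y  0  0  1  1  2  2  2  2  2  2
 J  0  1  1  1  2  2  2  2  2  2
 K  0  1  1  2  2  2  2  3  3  3
 Y  0  1  1  2  3  3  3  3  4  4
 E  0  1  1  2  3  3  3  3  4  4
 Y  0  1  1  2  3  4  4  4  4  4
 J  0  1  1  2  3  4  4  4  4  4
 D  0  1  1  2  3  4  4  4  4  4
 E  0  1  1  2  3  4  4  4  4  4
 E  0  1  1  2  3  4  4  4  4  4
dp[12][9] = 4. One LCS (by backtracking along matches): UYKY.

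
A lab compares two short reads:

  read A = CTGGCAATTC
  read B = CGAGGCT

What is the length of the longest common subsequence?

Let dp[i][j] be the LCS length of the first i bases of read A and the first j bases of read B. dp[i][j] = dp[i-1][j-1]+1 when the i-th and j-th bases match, else max(dp[i-1][j], dp[i][j-1]).
    ·  C  G  A  G  G  C  T
 ·  0  0  0  0  0  0  0  0
 C  0  1  1  1  1  1  1  1
 T  0  1  1  1  1  1  1  2
 G  0  1  2  2  2  2  2  2
 G  0  1  2  2  3  3  3  3
 C  0  1  2  2  3  3  4  4
 A  0  1  2  3  3  3  4  4
 A  0  1  2  3  3  3  4  4
 T  0  1  2  3  3  3  4  5
 T  0  1  2  3  3  3  4  5
 C  0  1  2  3  3  3  4  5
dp[10][7] = 5. One LCS (by backtracking along matches): CGGCT.

5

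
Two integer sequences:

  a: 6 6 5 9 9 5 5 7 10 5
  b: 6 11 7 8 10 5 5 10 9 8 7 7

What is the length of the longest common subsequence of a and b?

Pick 6 (a #1, b #1), 5 (a #3, b #7), 9 (a #4, b #9), 7 (a #8, b #12); all 4 values appear in both, in order. Since dp[10][12] = 4, nothing longer is possible.

4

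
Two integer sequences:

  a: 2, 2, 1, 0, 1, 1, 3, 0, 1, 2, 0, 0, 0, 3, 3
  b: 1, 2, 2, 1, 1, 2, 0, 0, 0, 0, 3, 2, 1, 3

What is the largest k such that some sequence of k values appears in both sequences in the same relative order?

Match 2 [1,2] → 2 [2,3] → 1 [3,4] → 1 [5,5] → 0 [8,7] → 0 [11,8] → 0 [12,9] → 0 [13,10] → 3 [14,11] → 3 [15,14] — 10 values in the same relative order in both. The LCS DP gives dp[15][14] = 10, so this is optimal.

10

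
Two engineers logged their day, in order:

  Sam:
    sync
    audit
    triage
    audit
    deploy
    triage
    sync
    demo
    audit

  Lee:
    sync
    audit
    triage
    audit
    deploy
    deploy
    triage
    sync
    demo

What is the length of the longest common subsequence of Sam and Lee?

Match sync at Sam[1]=Lee[1]; then audit at Sam[2]=Lee[2]; then triage at Sam[3]=Lee[3]; then audit at Sam[4]=Lee[4]; then deploy at Sam[5]=Lee[6]; then triage at Sam[6]=Lee[7]; then sync at Sam[7]=Lee[8]; then demo at Sam[8]=Lee[9] — 8 tasks in the same relative order in both. Since dp[9][9] = 8, nothing longer is possible.

8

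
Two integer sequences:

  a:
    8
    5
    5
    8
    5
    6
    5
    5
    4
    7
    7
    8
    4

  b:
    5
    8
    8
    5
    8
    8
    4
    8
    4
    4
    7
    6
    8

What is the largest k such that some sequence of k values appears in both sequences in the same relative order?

One common subsequence of length 6: 8 (a #1, b #3), 5 (a #2, b #4), 8 (a #4, b #8), 4 (a #9, b #10), 7 (a #10, b #11), 8 (a #12, b #13). Since dp[13][13] = 6, nothing longer is possible.

6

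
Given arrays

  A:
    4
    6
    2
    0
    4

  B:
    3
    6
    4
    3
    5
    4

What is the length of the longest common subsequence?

Pick 4 (A #1, B #3), 4 (A #5, B #6); all 2 values appear in both, in order. dp[5][6] = 2 confirms this is the maximum.

2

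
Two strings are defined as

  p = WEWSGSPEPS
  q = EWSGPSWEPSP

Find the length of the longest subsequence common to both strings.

8

Let dp[i][j] be the LCS length of the first i characters of p and the first j characters of q. dp[i][j] = dp[i-1][j-1]+1 when the i-th and j-th characters match, else max(dp[i-1][j], dp[i][j-1]).
    ·  E  W  S  G  P  S  W  E  P  S  P
 ·  0  0  0  0  0  0  0  0  0  0  0  0
 W  0  0  1  1  1  1  1  1  1  1  1  1
 E  0  1  1  1  1  1  1  1  2  2  2  2
 W  0  1  2  2  2  2  2  2  2  2  2  2
 S  0  1  2  3  3  3  3  3  3  3  3  3
 G  0  1  2  3  4  4  4  4  4  4  4  4
 S  0  1  2  3  4  4  5  5  5  5  5  5
 P  0  1  2  3  4  5  5  5  5  6  6  6
 E  0  1  2  3  4  5  5  5  6  6  6  6
 P  0  1  2  3  4  5  5  5  6  7  7  7
 S  0  1  2  3  4  5  6  6  6  7  8  8
dp[10][11] = 8. One LCS (by backtracking along matches): EWSGSEPS.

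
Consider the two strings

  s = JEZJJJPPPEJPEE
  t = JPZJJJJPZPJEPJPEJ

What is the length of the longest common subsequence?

Pick J (s #1, t #1) → Z (s #3, t #3) → J (s #4, t #5) → J (s #5, t #6) → J (s #6, t #7) → P (s #7, t #8) → P (s #8, t #10) → P (s #9, t #13) → J (s #11, t #14) → P (s #12, t #15) → E (s #13, t #16); all 11 characters appear in both, in order. The LCS DP gives dp[14][17] = 11, so this is optimal.

11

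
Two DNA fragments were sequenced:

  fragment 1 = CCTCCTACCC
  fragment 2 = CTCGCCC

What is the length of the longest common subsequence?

6

Let dp[i][j] be the LCS length of the first i bases of fragment 1 and the first j bases of fragment 2. dp[i][j] = dp[i-1][j-1]+1 when the i-th and j-th bases match, else max(dp[i-1][j], dp[i][j-1]).
    ·  C  T  C  G  C  C  C
 ·  0  0  0  0  0  0  0  0
 C  0  1  1  1  1  1  1  1
 C  0  1  1  2  2  2  2  2
 T  0  1  2  2  2  2  2  2
 C  0  1  2  3  3  3  3  3
 C  0  1  2  3  3  4  4  4
 T  0  1  2  3  3  4  4  4
 A  0  1  2  3  3  4  4  4
 C  0  1  2  3  3  4  5  5
 C  0  1  2  3  3  4  5  6
 C  0  1  2  3  3  4  5  6
dp[10][7] = 6. One LCS (by backtracking along matches): CTCCCC.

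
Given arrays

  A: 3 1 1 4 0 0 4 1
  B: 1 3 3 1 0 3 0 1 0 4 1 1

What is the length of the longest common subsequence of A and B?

6

Pick 3 [1,3]; then 1 [2,4]; then 1 [3,8]; then 0 [6,9]; then 4 [7,10]; then 1 [8,12]; all 6 values appear in both, in order. dp[8][12] = 6 confirms this is the maximum.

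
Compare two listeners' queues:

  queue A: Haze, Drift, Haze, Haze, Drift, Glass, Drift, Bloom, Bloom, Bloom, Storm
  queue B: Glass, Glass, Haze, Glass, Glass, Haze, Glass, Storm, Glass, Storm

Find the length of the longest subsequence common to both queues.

Pick Haze at queue A[1]=queue B[3] → Haze at queue A[3]=queue B[6] → Glass at queue A[6]=queue B[9] → Storm at queue A[11]=queue B[10]; all 4 songs appear in both, in order. dp[11][10] = 4 confirms this is the maximum.

4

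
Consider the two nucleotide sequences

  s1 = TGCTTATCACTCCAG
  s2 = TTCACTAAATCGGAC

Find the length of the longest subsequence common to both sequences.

Pick T (s1 #1, s2 #2), then C (s1 #3, s2 #5), then T (s1 #4, s2 #6), then A (s1 #6, s2 #9), then T (s1 #7, s2 #10), then C (s1 #8, s2 #11), then A (s1 #9, s2 #14), then C (s1 #13, s2 #15); all 8 bases appear in both, in order. Since dp[15][15] = 8, nothing longer is possible.

8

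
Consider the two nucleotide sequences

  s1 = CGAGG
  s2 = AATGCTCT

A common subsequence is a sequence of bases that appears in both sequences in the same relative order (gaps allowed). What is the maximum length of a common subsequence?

2

One common subsequence of length 2: A at s1[3]=s2[2], then G at s1[4]=s2[4]. The LCS DP gives dp[5][8] = 2, so this is optimal.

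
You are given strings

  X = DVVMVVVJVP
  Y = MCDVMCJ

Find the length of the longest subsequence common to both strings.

One common subsequence of length 4: D (X #1, Y #3) → V (X #3, Y #4) → M (X #4, Y #5) → J (X #8, Y #7), and the DP table's final entry dp[10][7] is also 4, so no common subsequence is longer.

4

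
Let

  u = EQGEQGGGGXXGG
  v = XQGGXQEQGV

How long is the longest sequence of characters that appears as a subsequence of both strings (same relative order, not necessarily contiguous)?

Let dp[i][j] be the LCS length of the first i characters of u and the first j characters of v. dp[i][j] = dp[i-1][j-1]+1 when the i-th and j-th characters match, else max(dp[i-1][j], dp[i][j-1]).
    ·  X  Q  G  G  X  Q  E  Q  G  V
 ·  0  0  0  0  0  0  0  0  0  0  0
 E  0  0  0  0  0  0  0  1  1  1  1
 Q  0  0  1  1  1  1  1  1  2  2  2
 G  0  0  1  2  2  2  2  2  2  3  3
 E  0  0  1  2  2  2  2  3  3  3  3
 Q  0  0  1  2  2  2  3  3  4  4  4
 G  0  0  1  2  3  3  3  3  4  5  5
 G  0  0  1  2  3  3  3  3  4  5  5
 G  0  0  1  2  3  3  3  3  4  5  5
 G  0  0  1  2  3  3  3  3  4  5  5
 X  0  1  1  2  3  4  4  4  4  5  5
 X  0  1  1  2  3  4  4  4  4  5  5
 G  0  1  1  2  3  4  4  4  4  5  5
 G  0  1  1  2  3  4  4  4  4  5  5
dp[13][10] = 5. One LCS (by backtracking along matches): QGEQG.

5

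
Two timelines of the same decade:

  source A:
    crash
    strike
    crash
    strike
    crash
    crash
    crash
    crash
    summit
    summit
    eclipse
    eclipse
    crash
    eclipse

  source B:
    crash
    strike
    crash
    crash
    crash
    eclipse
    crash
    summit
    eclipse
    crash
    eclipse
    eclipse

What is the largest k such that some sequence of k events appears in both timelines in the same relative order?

Pick crash at source A[1]=source B[1], then strike at source A[2]=source B[2], then crash at source A[3]=source B[3], then crash at source A[5]=source B[4], then crash at source A[6]=source B[5], then crash at source A[8]=source B[7], then summit at source A[10]=source B[8], then eclipse at source A[11]=source B[9], then eclipse at source A[12]=source B[11], then eclipse at source A[14]=source B[12]; all 10 events appear in both, in order. The LCS DP gives dp[14][12] = 10, so this is optimal.

10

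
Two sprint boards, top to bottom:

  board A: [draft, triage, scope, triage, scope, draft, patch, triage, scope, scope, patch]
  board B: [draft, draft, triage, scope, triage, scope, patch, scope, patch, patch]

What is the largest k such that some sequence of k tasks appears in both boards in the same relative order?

8

Taking draft [1,2]; then triage [2,3]; then scope [3,4]; then triage [4,5]; then scope [5,6]; then patch [7,7]; then scope [9,8]; then patch [11,10] gives a common subsequence of length 8. The LCS DP gives dp[11][10] = 8, so this is optimal.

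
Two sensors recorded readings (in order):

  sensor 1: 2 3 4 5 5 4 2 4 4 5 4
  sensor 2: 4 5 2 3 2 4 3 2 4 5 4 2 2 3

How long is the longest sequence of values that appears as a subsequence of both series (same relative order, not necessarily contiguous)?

Pick 2 at sensor 1[1]=sensor 2[3] → 3 at sensor 1[2]=sensor 2[4] → 4 at sensor 1[3]=sensor 2[6] → 2 at sensor 1[7]=sensor 2[8] → 4 at sensor 1[9]=sensor 2[9] → 5 at sensor 1[10]=sensor 2[10] → 4 at sensor 1[11]=sensor 2[11]; all 7 values appear in both, in order. Since dp[11][14] = 7, nothing longer is possible.

7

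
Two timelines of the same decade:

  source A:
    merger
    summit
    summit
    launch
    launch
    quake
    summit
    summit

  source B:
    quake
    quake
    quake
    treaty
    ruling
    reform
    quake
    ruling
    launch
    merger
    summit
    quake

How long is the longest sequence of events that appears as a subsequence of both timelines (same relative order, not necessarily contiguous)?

Pick merger [1,10] → summit [3,11] → quake [6,12]; all 3 events appear in both, in order. dp[8][12] = 3 confirms this is the maximum.

3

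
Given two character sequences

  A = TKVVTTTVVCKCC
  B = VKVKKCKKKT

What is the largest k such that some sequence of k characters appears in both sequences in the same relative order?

Let dp[i][j] be the LCS length of the first i characters of A and the first j characters of B. dp[i][j] = dp[i-1][j-1]+1 when the i-th and j-th characters match, else max(dp[i-1][j], dp[i][j-1]).
    ·  V  K  V  K  K  C  K  K  K  T
 ·  0  0  0  0  0  0  0  0  0  0  0
 T  0  0  0  0  0  0  0  0  0  0  1
 K  0  0  1  1  1  1  1  1  1  1  1
 V  0  1  1  2  2  2  2  2  2  2  2
 V  0  1  1  2  2  2  2  2  2  2  2
 T  0  1  1  2  2  2  2  2  2  2  3
 T  0  1  1  2  2  2  2  2  2  2  3
 T  0  1  1  2  2  2  2  2  2  2  3
 V  0  1  1  2  2  2  2  2  2  2  3
 V  0  1  1  2  2  2  2  2  2  2  3
 C  0  1  1  2  2  2  3  3  3  3  3
 K  0  1  2  2  3  3  3  4  4  4  4
 C  0  1  2  2  3  3  4  4  4  4  4
 C  0  1  2  2  3  3  4  4  4  4  4
dp[13][10] = 4. One LCS (by backtracking along matches): KVCK.

4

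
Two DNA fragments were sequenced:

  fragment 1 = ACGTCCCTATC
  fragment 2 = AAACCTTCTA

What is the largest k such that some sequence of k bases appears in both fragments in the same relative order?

6

Pick A [1,3], then C [2,5], then T [4,7], then C [7,8], then T [8,9], then A [9,10]; all 6 bases appear in both, in order. Since dp[11][10] = 6, nothing longer is possible.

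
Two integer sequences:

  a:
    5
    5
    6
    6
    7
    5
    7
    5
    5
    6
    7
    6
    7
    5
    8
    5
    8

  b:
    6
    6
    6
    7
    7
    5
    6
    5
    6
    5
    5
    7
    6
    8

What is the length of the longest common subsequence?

10

One common subsequence of length 10: 6 at a[3]=b[2]; then 6 at a[4]=b[3]; then 7 at a[5]=b[4]; then 7 at a[7]=b[5]; then 5 at a[8]=b[6]; then 5 at a[9]=b[8]; then 6 at a[10]=b[9]; then 7 at a[11]=b[12]; then 6 at a[12]=b[13]; then 8 at a[17]=b[14]. dp[17][14] = 10 confirms this is the maximum.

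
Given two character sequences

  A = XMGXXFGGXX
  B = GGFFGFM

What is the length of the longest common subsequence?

3

Let dp[i][j] be the LCS length of the first i characters of A and the first j characters of B. dp[i][j] = dp[i-1][j-1]+1 when the i-th and j-th characters match, else max(dp[i-1][j], dp[i][j-1]).
    ·  G  G  F  F  G  F  M
 ·  0  0  0  0  0  0  0  0
 X  0  0  0  0  0  0  0  0
 M  0  0  0  0  0  0  0  1
 G  0  1  1  1  1  1  1  1
 X  0  1  1  1  1  1  1  1
 X  0  1  1  1  1  1  1  1
 F  0  1  1  2  2  2  2  2
 G  0  1  2  2  2  3  3  3
 G  0  1  2  2  2  3  3  3
 X  0  1  2  2  2  3  3  3
 X  0  1  2  2  2  3  3  3
dp[10][7] = 3. One LCS (by backtracking along matches): GFG.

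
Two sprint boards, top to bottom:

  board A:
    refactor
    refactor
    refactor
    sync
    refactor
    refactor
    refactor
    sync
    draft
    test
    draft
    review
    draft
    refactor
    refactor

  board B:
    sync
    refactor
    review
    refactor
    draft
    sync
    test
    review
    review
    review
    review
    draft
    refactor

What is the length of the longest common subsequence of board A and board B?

8

Pick sync at board A[4]=board B[1], then refactor at board A[5]=board B[2], then refactor at board A[6]=board B[4], then sync at board A[8]=board B[6], then test at board A[10]=board B[7], then review at board A[12]=board B[11], then draft at board A[13]=board B[12], then refactor at board A[15]=board B[13]; all 8 tasks appear in both, in order. The LCS DP gives dp[15][13] = 8, so this is optimal.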